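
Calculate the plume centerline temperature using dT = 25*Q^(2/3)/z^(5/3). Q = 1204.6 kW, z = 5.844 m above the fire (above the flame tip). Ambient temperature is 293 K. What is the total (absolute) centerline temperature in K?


Q^(2/3) = 113.21
z^(5/3) = 18.961
dT = 25 * 113.21 / 18.961 = 149.27 K
T = 293 + 149.27 = 442.27 K

442.27 K


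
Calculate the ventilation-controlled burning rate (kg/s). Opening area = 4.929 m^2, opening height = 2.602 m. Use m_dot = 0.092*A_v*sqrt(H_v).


sqrt(H_v) = 1.6131
m_dot = 0.092 * 4.929 * 1.6131 = 0.73148 kg/s

0.73148 kg/s


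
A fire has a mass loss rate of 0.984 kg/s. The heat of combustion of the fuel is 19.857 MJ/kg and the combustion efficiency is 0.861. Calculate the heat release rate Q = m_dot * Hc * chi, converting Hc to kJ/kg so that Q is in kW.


Hc = 19.857 MJ/kg = 19.857 * 1000 kJ/kg = 19857 kJ/kg
Q = 0.984 kg/s * 19857 kJ/kg * 0.861 = 16823 kW

16823 kW


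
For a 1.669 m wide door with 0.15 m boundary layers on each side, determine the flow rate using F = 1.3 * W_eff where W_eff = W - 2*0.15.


W_eff = 1.669 - 0.30 = 1.369 m
F = 1.3 * 1.369 = 1.7797 persons/s

1.7797 persons/s


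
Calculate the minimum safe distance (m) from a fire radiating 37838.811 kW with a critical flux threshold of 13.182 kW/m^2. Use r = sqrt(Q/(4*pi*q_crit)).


4*pi*q_crit = 165.65
Q/(4*pi*q_crit) = 228.43
r = sqrt(228.43) = 15.114 m

15.114 m


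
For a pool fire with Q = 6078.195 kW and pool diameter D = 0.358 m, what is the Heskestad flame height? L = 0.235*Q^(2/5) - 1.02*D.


Q^(2/5) = 32.622
0.235 * Q^(2/5) = 7.6662
1.02 * D = 0.36516
L = 7.3010 m

7.3010 m


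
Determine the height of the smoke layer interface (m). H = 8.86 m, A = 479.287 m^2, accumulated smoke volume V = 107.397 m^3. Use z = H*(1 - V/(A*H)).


V/(A*H) = 0.025291
1 - 0.025291 = 0.97471
z = 8.86 * 0.97471 = 8.6359 m

8.6359 m


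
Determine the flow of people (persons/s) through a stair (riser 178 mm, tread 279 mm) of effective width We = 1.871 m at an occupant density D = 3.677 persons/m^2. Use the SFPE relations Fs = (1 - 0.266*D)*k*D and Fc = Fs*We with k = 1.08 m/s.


1 - 0.266*D = 1 - 0.266*3.677 = 0.021918
Fs = 0.021918 * 1.08 * 3.677 = 0.087040 persons/(s*m)
Fc = 0.087040 * 1.871 = 0.16285 persons/s

0.16285 persons/s


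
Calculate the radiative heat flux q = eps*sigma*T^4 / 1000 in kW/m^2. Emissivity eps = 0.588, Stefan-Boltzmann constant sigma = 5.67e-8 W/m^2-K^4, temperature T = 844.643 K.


T^4 = 5.0897e+11
q = 0.588 * 5.67e-8 * 5.0897e+11 / 1000 = 16.969 kW/m^2

16.969 kW/m^2


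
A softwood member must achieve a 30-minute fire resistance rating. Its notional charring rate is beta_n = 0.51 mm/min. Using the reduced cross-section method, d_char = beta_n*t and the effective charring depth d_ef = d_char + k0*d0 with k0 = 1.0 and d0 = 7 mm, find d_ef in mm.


d_char = 0.51 * 30 = 15.3 mm
d_ef = 15.3 + 1.0*7 = 22.3 mm

22.3 mm


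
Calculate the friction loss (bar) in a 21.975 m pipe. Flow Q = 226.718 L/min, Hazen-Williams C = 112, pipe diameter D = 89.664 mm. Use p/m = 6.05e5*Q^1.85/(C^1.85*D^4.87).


Q^1.85 = 22785
C^1.85 = 6180.9
D^4.87 = 3.2304e+09
p/m = 0.00069040 bar/m
p_total = 0.00069040 * 21.975 = 0.015172 bar

0.015172 bar


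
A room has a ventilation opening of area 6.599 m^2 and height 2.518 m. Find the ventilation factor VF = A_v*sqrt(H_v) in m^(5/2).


sqrt(H_v) = 1.5868
VF = 6.599 * 1.5868 = 10.471 m^(5/2)

10.471 m^(5/2)


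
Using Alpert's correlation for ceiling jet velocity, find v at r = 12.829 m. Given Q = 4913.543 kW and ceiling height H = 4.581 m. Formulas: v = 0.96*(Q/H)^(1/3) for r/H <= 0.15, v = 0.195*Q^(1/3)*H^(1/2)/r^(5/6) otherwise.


r/H = 12.829 / 4.581 = 2.8005
r/H > 0.15, so v = 0.195*Q^(1/3)*H^(1/2)/r^(5/6)
Q^(1/3) = 17.001
H^(1/2) = 2.1403
r^(5/6) = 8.3848
v = 0.195 * 17.001 * 2.1403 / 8.3848 = 0.84622 m/s

0.84622 m/s


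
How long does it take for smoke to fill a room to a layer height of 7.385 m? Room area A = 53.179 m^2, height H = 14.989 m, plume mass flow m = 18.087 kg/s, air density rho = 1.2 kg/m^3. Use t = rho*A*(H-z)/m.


H - z = 7.604 m
t = 1.2 * 53.179 * 7.604 / 18.087 = 26.829 s

26.829 s


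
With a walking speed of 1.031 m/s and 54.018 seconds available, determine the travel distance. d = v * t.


d = 1.031 * 54.018 = 55.693 m

55.693 m


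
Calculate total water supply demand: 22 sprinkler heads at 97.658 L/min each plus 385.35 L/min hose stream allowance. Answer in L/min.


Sprinkler demand = 22 * 97.658 = 2148.476 L/min
Total = 2148.476 + 385.35 = 2533.826 L/min

2533.826 L/min


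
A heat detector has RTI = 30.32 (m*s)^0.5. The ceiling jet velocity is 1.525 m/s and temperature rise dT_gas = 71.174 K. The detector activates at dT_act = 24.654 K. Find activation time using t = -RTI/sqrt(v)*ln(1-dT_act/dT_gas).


dT_act/dT_gas = 0.34639
ln(1 - 0.34639) = -0.42525
t = -30.32 / sqrt(1.525) * -0.42525 = 10.441 s

10.441 s


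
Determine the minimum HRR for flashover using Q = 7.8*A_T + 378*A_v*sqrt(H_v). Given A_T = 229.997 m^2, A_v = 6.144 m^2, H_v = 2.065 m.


7.8*A_T = 1794.0
sqrt(H_v) = 1.4370
378*A_v*sqrt(H_v) = 3337.4
Q = 1794.0 + 3337.4 = 5131.3 kW

5131.3 kW


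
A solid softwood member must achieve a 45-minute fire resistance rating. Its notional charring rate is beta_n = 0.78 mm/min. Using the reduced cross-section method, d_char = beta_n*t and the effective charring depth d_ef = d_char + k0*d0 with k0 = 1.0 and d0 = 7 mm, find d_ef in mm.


d_char = 0.78 * 45 = 35.1 mm
d_ef = 35.1 + 1.0*7 = 42.1 mm

42.1 mm


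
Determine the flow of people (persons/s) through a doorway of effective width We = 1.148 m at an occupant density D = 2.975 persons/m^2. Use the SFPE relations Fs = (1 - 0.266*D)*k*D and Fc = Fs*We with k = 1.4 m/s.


1 - 0.266*D = 1 - 0.266*2.975 = 0.20865
Fs = 0.20865 * 1.4 * 2.975 = 0.86903 persons/(s*m)
Fc = 0.86903 * 1.148 = 0.99764 persons/s

0.99764 persons/s


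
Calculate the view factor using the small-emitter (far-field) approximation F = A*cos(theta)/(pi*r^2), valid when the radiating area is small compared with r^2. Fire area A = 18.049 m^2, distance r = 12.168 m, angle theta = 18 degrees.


cos(18 deg) = 0.95106
pi*r^2 = 465.14
F = 18.049 * 0.95106 / 465.14 = 0.036904

0.036904


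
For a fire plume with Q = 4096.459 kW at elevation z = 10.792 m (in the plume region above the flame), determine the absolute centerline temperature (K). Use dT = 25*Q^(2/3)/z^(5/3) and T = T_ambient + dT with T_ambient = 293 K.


Q^(2/3) = 256.02
z^(5/3) = 52.703
dT = 25 * 256.02 / 52.703 = 121.44 K
T = 293 + 121.44 = 414.44 K

414.44 K


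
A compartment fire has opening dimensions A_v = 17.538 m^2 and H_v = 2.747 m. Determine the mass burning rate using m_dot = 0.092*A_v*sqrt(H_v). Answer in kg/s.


sqrt(H_v) = 1.6574
m_dot = 0.092 * 17.538 * 1.6574 = 2.6742 kg/s

2.6742 kg/s


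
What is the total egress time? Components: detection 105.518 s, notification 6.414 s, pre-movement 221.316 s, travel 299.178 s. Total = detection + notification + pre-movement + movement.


Total = 105.518 + 6.414 + 221.316 + 299.178 = 632.426 s

632.426 s


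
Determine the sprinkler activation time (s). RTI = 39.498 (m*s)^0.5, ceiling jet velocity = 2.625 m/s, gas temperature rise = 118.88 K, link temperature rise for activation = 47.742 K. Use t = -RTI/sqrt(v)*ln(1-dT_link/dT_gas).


dT_link/dT_gas = 0.40160
ln(1 - 0.40160) = -0.51349
t = -39.498 / sqrt(2.625) * -0.51349 = 12.518 s

12.518 s


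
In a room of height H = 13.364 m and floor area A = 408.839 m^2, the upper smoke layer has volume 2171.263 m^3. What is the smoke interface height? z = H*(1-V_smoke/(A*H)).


V/(A*H) = 0.39740
1 - 0.39740 = 0.60260
z = 13.364 * 0.60260 = 8.0532 m

8.0532 m


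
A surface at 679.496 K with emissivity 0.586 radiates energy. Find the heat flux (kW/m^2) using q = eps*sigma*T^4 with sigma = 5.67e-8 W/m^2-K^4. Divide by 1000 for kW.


T^4 = 2.1318e+11
q = 0.586 * 5.67e-8 * 2.1318e+11 / 1000 = 7.0832 kW/m^2

7.0832 kW/m^2


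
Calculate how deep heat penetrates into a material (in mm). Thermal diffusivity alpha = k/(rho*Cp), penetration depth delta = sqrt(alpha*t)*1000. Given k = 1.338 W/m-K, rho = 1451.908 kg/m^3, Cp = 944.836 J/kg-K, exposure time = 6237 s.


alpha = 1.338 / (1451.908 * 944.836) = 9.7535e-07 m^2/s
alpha * t = 0.0060833
delta = sqrt(0.0060833) * 1000 = 77.995 mm

77.995 mm


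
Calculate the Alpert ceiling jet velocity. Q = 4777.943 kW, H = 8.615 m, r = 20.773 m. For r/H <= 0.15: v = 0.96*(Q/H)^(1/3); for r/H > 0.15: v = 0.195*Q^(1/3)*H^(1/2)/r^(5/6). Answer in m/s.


r/H = 20.773 / 8.615 = 2.4113
r/H > 0.15, so v = 0.195*Q^(1/3)*H^(1/2)/r^(5/6)
Q^(1/3) = 16.843
H^(1/2) = 2.9351
r^(5/6) = 12.529
v = 0.195 * 16.843 * 2.9351 / 12.529 = 0.76941 m/s

0.76941 m/s


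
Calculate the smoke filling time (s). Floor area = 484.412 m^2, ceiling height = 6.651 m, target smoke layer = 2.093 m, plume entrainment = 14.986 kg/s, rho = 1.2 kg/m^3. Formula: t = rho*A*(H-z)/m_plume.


H - z = 4.558 m
t = 1.2 * 484.412 * 4.558 / 14.986 = 176.80 s

176.80 s


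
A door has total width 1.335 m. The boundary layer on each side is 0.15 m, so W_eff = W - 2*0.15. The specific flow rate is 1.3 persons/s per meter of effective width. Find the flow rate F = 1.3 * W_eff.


W_eff = 1.335 - 0.30 = 1.035 m
F = 1.3 * 1.035 = 1.3455 persons/s

1.3455 persons/s


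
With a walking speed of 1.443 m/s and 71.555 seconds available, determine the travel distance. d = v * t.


d = 1.443 * 71.555 = 103.25 m

103.25 m


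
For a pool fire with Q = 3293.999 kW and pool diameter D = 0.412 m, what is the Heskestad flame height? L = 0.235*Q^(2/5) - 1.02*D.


Q^(2/5) = 25.532
0.235 * Q^(2/5) = 6.0001
1.02 * D = 0.42024
L = 5.5798 m

5.5798 m


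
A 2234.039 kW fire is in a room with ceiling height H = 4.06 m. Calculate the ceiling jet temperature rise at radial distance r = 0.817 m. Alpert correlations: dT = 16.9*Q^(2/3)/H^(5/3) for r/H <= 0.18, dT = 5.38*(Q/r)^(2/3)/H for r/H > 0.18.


r/H = 0.817 / 4.06 = 0.20123
r/H > 0.18, so dT = 5.38*(Q/r)^(2/3)/H
Q/r = 2734.4
(Q/r)^(2/3) = 195.54
dT = 5.38 * 195.54 / 4.06 = 259.12 K

259.12 K


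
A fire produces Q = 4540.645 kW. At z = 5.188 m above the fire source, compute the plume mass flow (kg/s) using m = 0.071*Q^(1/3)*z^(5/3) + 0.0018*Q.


Q^(1/3) = 16.559
z^(5/3) = 15.548
First term = 0.071 * 16.559 * 15.548 = 18.279
Second term = 0.0018 * 4540.645 = 8.1732
m = 26.453 kg/s

26.453 kg/s


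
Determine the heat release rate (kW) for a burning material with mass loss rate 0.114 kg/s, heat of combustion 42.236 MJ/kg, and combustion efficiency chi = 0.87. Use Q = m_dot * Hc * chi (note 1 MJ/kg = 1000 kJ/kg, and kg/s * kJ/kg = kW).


Hc = 42.236 MJ/kg = 42.236 * 1000 kJ/kg = 42236 kJ/kg
Q = 0.114 kg/s * 42236 kJ/kg * 0.87 = 4189.0 kW

4189.0 kW


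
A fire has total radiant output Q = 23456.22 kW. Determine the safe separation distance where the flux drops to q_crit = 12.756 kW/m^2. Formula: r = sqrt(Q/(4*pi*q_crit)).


4*pi*q_crit = 160.30
Q/(4*pi*q_crit) = 146.33
r = sqrt(146.33) = 12.097 m

12.097 m


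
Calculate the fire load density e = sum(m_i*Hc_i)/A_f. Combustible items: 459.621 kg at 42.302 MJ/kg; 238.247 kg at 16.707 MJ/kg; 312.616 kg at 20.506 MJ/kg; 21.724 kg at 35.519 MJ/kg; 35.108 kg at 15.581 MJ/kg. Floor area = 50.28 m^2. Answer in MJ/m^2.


Total energy = 459.621*42.302 + 238.247*16.707 + 312.616*20.506 + 21.724*35.519 + 35.108*15.581
= 19442.89 + 3980.393 + 6410.504 + 771.6148 + 547.0177
= 31152.42 MJ
e = 31152.42 / 50.28 = 619.58 MJ/m^2

619.58 MJ/m^2


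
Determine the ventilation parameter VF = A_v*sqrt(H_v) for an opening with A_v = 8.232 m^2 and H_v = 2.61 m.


sqrt(H_v) = 1.6155
VF = 8.232 * 1.6155 = 13.299 m^(5/2)

13.299 m^(5/2)


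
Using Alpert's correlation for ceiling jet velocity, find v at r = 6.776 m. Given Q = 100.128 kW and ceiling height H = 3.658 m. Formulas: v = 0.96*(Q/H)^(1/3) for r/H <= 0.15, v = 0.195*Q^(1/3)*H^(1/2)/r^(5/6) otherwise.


r/H = 6.776 / 3.658 = 1.8524
r/H > 0.15, so v = 0.195*Q^(1/3)*H^(1/2)/r^(5/6)
Q^(1/3) = 4.6436
H^(1/2) = 1.9126
r^(5/6) = 4.9258
v = 0.195 * 4.6436 * 1.9126 / 4.9258 = 0.35159 m/s

0.35159 m/s


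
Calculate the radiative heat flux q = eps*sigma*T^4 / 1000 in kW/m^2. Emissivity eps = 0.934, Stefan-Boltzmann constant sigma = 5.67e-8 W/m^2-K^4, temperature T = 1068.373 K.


T^4 = 1.3028e+12
q = 0.934 * 5.67e-8 * 1.3028e+12 / 1000 = 68.996 kW/m^2

68.996 kW/m^2


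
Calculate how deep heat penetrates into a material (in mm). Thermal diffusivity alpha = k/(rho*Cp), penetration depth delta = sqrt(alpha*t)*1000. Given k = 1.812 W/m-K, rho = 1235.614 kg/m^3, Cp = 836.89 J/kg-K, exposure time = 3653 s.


alpha = 1.812 / (1235.614 * 836.89) = 1.7523e-06 m^2/s
alpha * t = 0.0064011
delta = sqrt(0.0064011) * 1000 = 80.007 mm

80.007 mm


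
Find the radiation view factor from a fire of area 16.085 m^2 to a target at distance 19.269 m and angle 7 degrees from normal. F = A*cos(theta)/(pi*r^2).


cos(7 deg) = 0.99255
pi*r^2 = 1166.5
F = 16.085 * 0.99255 / 1166.5 = 0.013687

0.013687


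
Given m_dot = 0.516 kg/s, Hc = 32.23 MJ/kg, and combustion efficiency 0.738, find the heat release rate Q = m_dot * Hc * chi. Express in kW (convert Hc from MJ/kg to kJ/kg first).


Hc = 32.23 MJ/kg = 32.23 * 1000 kJ/kg = 32230 kJ/kg
Q = 0.516 kg/s * 32230 kJ/kg * 0.738 = 12273 kW

12273 kW


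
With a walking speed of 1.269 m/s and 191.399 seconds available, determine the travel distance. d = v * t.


d = 1.269 * 191.399 = 242.89 m

242.89 m


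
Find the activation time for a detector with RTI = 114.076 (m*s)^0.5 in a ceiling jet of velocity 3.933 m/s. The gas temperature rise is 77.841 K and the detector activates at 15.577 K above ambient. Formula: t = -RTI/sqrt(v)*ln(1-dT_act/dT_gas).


dT_act/dT_gas = 0.20011
ln(1 - 0.20011) = -0.22328
t = -114.076 / sqrt(3.933) * -0.22328 = 12.844 s

12.844 s


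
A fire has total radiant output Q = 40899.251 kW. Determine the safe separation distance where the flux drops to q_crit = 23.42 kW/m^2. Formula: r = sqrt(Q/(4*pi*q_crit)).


4*pi*q_crit = 294.30
Q/(4*pi*q_crit) = 138.97
r = sqrt(138.97) = 11.789 m

11.789 m


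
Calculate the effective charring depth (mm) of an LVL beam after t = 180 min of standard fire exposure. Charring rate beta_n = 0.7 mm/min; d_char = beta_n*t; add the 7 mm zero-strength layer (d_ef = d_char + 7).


d_char = 0.7 * 180 = 126 mm
d_ef = 126 + 1.0*7 = 133 mm

133 mm


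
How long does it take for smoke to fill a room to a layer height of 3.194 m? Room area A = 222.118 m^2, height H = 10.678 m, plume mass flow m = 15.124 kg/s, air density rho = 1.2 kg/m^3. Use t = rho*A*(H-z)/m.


H - z = 7.484 m
t = 1.2 * 222.118 * 7.484 / 15.124 = 131.90 s

131.90 s


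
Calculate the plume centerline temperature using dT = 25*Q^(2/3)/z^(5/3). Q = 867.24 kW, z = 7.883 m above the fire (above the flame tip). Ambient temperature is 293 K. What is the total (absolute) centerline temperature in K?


Q^(2/3) = 90.941
z^(5/3) = 31.224
dT = 25 * 90.941 / 31.224 = 72.814 K
T = 293 + 72.814 = 365.81 K

365.81 K


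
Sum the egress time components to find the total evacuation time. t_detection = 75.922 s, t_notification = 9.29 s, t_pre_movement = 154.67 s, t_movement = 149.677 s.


Total = 75.922 + 9.29 + 154.67 + 149.677 = 389.559 s

389.559 s


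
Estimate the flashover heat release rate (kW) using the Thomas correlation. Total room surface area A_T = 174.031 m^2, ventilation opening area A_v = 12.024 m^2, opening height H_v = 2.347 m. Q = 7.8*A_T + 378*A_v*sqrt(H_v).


7.8*A_T = 1357.4
sqrt(H_v) = 1.5320
378*A_v*sqrt(H_v) = 6963.0
Q = 1357.4 + 6963.0 = 8320.5 kW

8320.5 kW


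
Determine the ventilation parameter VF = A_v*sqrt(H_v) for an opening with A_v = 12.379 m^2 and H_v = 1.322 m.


sqrt(H_v) = 1.1498
VF = 12.379 * 1.1498 = 14.233 m^(5/2)

14.233 m^(5/2)


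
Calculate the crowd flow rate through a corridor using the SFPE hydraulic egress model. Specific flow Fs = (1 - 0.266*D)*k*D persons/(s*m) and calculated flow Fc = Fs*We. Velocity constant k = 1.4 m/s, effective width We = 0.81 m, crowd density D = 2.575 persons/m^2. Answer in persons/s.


1 - 0.266*D = 1 - 0.266*2.575 = 0.31505
Fs = 0.31505 * 1.4 * 2.575 = 1.1358 persons/(s*m)
Fc = 1.1358 * 0.81 = 0.91996 persons/s

0.91996 persons/s


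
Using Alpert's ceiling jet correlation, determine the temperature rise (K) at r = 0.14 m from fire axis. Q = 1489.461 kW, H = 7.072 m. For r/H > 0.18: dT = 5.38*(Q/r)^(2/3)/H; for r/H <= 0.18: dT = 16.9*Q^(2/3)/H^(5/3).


r/H = 0.14 / 7.072 = 0.019796
r/H <= 0.18, so dT = 16.9*Q^(2/3)/H^(5/3)
Q^(2/3) = 130.42
H^(5/3) = 26.056
dT = 16.9 * 130.42 / 26.056 = 84.593 K

84.593 K


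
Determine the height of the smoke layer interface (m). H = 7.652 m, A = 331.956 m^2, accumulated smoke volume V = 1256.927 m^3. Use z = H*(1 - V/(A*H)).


V/(A*H) = 0.49483
1 - 0.49483 = 0.50517
z = 7.652 * 0.50517 = 3.8656 m

3.8656 m


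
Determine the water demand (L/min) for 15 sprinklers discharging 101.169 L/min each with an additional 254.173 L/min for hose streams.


Sprinkler demand = 15 * 101.169 = 1517.535 L/min
Total = 1517.535 + 254.173 = 1771.708 L/min

1771.708 L/min


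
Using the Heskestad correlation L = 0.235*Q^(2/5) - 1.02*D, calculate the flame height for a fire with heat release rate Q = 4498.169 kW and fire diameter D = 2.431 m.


Q^(2/5) = 28.921
0.235 * Q^(2/5) = 6.7965
1.02 * D = 2.4796
L = 4.3168 m

4.3168 m


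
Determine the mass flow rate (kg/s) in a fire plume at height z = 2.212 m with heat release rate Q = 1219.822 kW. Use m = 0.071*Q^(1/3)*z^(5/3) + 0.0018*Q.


Q^(1/3) = 10.685
z^(5/3) = 3.7553
First term = 0.071 * 10.685 * 3.7553 = 2.8488
Second term = 0.0018 * 1219.822 = 2.1957
m = 5.0445 kg/s

5.0445 kg/s


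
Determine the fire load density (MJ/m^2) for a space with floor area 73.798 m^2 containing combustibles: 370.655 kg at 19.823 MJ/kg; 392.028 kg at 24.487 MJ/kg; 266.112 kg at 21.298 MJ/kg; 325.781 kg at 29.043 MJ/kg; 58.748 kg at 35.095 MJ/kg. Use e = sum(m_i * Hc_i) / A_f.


Total energy = 370.655*19.823 + 392.028*24.487 + 266.112*21.298 + 325.781*29.043 + 58.748*35.095
= 7347.494 + 9599.590 + 5667.653 + 9461.658 + 2061.761
= 34138.16 MJ
e = 34138.16 / 73.798 = 462.59 MJ/m^2

462.59 MJ/m^2


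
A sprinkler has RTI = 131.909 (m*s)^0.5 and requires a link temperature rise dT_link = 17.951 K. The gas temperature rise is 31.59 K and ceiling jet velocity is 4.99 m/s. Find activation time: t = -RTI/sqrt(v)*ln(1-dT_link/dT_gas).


dT_link/dT_gas = 0.56825
ln(1 - 0.56825) = -0.83991
t = -131.909 / sqrt(4.99) * -0.83991 = 49.597 s

49.597 s


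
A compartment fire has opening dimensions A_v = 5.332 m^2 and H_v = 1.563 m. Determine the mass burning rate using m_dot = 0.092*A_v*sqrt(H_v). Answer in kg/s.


sqrt(H_v) = 1.2502
m_dot = 0.092 * 5.332 * 1.2502 = 0.61328 kg/s

0.61328 kg/s


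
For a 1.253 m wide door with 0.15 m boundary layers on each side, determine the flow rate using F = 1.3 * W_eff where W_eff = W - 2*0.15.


W_eff = 1.253 - 0.30 = 0.953 m
F = 1.3 * 0.953 = 1.2389 persons/s

1.2389 persons/s


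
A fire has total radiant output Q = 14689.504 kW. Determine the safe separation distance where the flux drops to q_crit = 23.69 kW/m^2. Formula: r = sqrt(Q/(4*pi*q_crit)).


4*pi*q_crit = 297.70
Q/(4*pi*q_crit) = 49.344
r = sqrt(49.344) = 7.0245 m

7.0245 m


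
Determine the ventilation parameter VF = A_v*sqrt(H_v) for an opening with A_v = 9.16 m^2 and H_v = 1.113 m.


sqrt(H_v) = 1.0550
VF = 9.16 * 1.0550 = 9.6637 m^(5/2)

9.6637 m^(5/2)


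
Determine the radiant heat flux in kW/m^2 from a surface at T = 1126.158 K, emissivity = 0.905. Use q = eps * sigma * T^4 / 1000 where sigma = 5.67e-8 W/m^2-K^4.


T^4 = 1.6084e+12
q = 0.905 * 5.67e-8 * 1.6084e+12 / 1000 = 82.533 kW/m^2

82.533 kW/m^2


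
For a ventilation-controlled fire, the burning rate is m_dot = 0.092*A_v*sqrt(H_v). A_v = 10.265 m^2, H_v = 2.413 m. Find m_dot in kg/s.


sqrt(H_v) = 1.5534
m_dot = 0.092 * 10.265 * 1.5534 = 1.4670 kg/s

1.4670 kg/s


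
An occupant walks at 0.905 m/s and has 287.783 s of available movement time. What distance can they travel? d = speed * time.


d = 0.905 * 287.783 = 260.44 m

260.44 m


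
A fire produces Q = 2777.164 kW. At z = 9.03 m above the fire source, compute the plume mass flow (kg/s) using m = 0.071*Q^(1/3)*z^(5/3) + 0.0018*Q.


Q^(1/3) = 14.056
z^(5/3) = 39.157
First term = 0.071 * 14.056 * 39.157 = 39.079
Second term = 0.0018 * 2777.164 = 4.9989
m = 44.077 kg/s

44.077 kg/s


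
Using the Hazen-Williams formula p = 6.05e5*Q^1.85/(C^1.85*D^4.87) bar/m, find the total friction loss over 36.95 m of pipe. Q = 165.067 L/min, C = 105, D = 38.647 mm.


Q^1.85 = 12667
C^1.85 = 5485.3
D^4.87 = 5.3611e+07
p/m = 0.026060 bar/m
p_total = 0.026060 * 36.95 = 0.96291 bar

0.96291 bar


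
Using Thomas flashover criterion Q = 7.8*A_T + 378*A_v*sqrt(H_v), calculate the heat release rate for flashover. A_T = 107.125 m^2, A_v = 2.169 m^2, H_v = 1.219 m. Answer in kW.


7.8*A_T = 835.575
sqrt(H_v) = 1.1041
378*A_v*sqrt(H_v) = 905.22
Q = 835.575 + 905.22 = 1740.8 kW

1740.8 kW


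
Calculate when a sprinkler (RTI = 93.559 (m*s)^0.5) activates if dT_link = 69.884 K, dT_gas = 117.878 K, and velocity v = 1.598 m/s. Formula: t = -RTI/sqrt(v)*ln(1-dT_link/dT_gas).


dT_link/dT_gas = 0.59285
ln(1 - 0.59285) = -0.89857
t = -93.559 / sqrt(1.598) * -0.89857 = 66.505 s

66.505 s


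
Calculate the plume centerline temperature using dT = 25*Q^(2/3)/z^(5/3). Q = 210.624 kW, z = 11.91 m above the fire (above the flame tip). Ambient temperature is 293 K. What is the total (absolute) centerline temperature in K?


Q^(2/3) = 35.400
z^(5/3) = 62.114
dT = 25 * 35.400 / 62.114 = 14.248 K
T = 293 + 14.248 = 307.25 K

307.25 K


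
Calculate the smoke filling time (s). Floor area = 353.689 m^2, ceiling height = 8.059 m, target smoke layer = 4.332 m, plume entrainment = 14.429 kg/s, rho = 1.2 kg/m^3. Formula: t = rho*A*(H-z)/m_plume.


H - z = 3.727 m
t = 1.2 * 353.689 * 3.727 / 14.429 = 109.63 s

109.63 s


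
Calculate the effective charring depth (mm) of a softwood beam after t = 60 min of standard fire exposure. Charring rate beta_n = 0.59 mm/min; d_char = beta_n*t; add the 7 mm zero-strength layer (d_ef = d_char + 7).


d_char = 0.59 * 60 = 35.4 mm
d_ef = 35.4 + 1.0*7 = 42.4 mm

42.4 mm


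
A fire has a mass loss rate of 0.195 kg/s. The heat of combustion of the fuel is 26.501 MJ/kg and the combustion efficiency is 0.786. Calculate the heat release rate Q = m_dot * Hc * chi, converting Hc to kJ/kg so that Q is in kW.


Hc = 26.501 MJ/kg = 26.501 * 1000 kJ/kg = 26501 kJ/kg
Q = 0.195 kg/s * 26501 kJ/kg * 0.786 = 4061.8 kW

4061.8 kW


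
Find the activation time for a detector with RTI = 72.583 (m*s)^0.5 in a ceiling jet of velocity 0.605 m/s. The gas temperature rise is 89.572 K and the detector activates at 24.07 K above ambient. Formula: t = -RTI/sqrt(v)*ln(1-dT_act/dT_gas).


dT_act/dT_gas = 0.26872
ln(1 - 0.26872) = -0.31296
t = -72.583 / sqrt(0.605) * -0.31296 = 29.204 s

29.204 s


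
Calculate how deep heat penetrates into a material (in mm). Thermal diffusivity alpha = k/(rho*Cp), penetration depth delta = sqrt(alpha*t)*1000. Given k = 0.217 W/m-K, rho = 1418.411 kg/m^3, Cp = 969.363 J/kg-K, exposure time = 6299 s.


alpha = 0.217 / (1418.411 * 969.363) = 1.5782e-07 m^2/s
alpha * t = 0.00099413
delta = sqrt(0.00099413) * 1000 = 31.530 mm

31.530 mm


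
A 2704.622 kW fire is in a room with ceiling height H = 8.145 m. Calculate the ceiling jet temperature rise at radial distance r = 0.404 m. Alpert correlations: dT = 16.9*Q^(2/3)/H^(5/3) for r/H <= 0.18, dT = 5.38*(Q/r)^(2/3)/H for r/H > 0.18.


r/H = 0.404 / 8.145 = 0.049601
r/H <= 0.18, so dT = 16.9*Q^(2/3)/H^(5/3)
Q^(2/3) = 194.12
H^(5/3) = 32.972
dT = 16.9 * 194.12 / 32.972 = 99.496 K

99.496 K


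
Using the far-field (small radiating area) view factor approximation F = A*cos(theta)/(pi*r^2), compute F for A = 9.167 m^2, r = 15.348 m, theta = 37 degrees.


cos(37 deg) = 0.79864
pi*r^2 = 740.04
F = 9.167 * 0.79864 / 740.04 = 0.0098929

0.0098929


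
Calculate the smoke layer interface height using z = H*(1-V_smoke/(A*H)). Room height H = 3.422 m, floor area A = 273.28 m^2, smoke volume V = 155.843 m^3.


V/(A*H) = 0.16665
1 - 0.16665 = 0.83335
z = 3.422 * 0.83335 = 2.8517 m

2.8517 m


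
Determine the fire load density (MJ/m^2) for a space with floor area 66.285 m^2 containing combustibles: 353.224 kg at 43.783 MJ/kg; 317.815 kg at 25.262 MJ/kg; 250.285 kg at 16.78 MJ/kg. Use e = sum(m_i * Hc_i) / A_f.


Total energy = 353.224*43.783 + 317.815*25.262 + 250.285*16.78
= 15465.21 + 8028.643 + 4199.782
= 27693.63 MJ
e = 27693.63 / 66.285 = 417.80 MJ/m^2

417.80 MJ/m^2


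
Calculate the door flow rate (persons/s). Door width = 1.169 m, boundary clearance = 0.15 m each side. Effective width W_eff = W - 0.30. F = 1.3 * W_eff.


W_eff = 1.169 - 0.30 = 0.869 m
F = 1.3 * 0.869 = 1.1297 persons/s

1.1297 persons/s


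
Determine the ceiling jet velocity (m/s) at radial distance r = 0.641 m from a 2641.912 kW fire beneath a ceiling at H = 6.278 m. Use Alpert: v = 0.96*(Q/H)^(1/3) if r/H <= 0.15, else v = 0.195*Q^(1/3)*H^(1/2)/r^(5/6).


r/H = 0.641 / 6.278 = 0.10210
r/H <= 0.15, so v = 0.96*(Q/H)^(1/3)
Q/H = 420.82
(Q/H)^(1/3) = 7.4937
v = 0.96 * 7.4937 = 7.1940 m/s

7.1940 m/s


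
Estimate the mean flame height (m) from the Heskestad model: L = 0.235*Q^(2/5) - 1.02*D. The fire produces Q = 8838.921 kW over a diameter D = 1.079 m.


Q^(2/5) = 37.893
0.235 * Q^(2/5) = 8.9049
1.02 * D = 1.1006
L = 7.8043 m

7.8043 m


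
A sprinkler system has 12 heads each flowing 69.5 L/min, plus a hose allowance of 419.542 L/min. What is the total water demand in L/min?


Sprinkler demand = 12 * 69.5 = 834 L/min
Total = 834 + 419.542 = 1253.542 L/min

1253.542 L/min


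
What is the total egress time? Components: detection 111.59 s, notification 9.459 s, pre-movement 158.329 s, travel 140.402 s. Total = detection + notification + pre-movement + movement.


Total = 111.59 + 9.459 + 158.329 + 140.402 = 419.78 s

419.78 s


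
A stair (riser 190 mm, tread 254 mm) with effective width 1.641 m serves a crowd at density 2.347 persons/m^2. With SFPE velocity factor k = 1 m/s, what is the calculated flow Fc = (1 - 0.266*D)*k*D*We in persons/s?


1 - 0.266*D = 1 - 0.266*2.347 = 0.37570
Fs = 0.37570 * 1 * 2.347 = 0.88176 persons/(s*m)
Fc = 0.88176 * 1.641 = 1.4470 persons/s

1.4470 persons/s


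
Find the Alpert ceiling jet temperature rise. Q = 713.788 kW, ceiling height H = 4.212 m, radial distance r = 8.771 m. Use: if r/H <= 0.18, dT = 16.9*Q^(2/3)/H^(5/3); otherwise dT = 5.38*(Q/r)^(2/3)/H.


r/H = 8.771 / 4.212 = 2.0824
r/H > 0.18, so dT = 5.38*(Q/r)^(2/3)/H
Q/r = 81.380
(Q/r)^(2/3) = 18.779
dT = 5.38 * 18.779 / 4.212 = 23.987 K

23.987 K


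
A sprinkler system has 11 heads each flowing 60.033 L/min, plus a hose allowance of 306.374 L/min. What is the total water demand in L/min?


Sprinkler demand = 11 * 60.033 = 660.363 L/min
Total = 660.363 + 306.374 = 966.737 L/min

966.737 L/min


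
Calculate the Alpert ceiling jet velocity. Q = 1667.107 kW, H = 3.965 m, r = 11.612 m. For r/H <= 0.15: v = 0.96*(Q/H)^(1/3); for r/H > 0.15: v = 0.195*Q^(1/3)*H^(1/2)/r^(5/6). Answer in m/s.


r/H = 11.612 / 3.965 = 2.9286
r/H > 0.15, so v = 0.195*Q^(1/3)*H^(1/2)/r^(5/6)
Q^(1/3) = 11.857
H^(1/2) = 1.9912
r^(5/6) = 7.7165
v = 0.195 * 11.857 * 1.9912 / 7.7165 = 0.59665 m/s

0.59665 m/s


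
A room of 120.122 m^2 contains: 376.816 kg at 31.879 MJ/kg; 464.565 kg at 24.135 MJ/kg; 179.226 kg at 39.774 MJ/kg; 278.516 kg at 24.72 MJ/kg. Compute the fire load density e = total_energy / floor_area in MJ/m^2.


Total energy = 376.816*31.879 + 464.565*24.135 + 179.226*39.774 + 278.516*24.72
= 12012.52 + 11212.28 + 7128.535 + 6884.916
= 37238.24 MJ
e = 37238.24 / 120.122 = 310.00 MJ/m^2

310.00 MJ/m^2


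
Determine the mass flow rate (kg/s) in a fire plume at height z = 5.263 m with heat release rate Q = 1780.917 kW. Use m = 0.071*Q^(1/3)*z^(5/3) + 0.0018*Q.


Q^(1/3) = 12.121
z^(5/3) = 15.924
First term = 0.071 * 12.121 * 15.924 = 13.704
Second term = 0.0018 * 1780.917 = 3.2057
m = 16.910 kg/s

16.910 kg/s


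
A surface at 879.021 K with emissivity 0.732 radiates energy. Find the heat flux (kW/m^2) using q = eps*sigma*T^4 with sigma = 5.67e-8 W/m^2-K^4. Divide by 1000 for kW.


T^4 = 5.9703e+11
q = 0.732 * 5.67e-8 * 5.9703e+11 / 1000 = 24.779 kW/m^2

24.779 kW/m^2


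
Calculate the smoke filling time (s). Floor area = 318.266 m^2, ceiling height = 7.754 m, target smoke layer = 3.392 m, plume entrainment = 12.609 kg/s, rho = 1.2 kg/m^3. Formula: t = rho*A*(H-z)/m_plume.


H - z = 4.362 m
t = 1.2 * 318.266 * 4.362 / 12.609 = 132.12 s

132.12 s


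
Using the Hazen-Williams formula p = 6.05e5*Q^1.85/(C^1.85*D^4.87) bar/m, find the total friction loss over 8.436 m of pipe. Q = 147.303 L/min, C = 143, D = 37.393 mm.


Q^1.85 = 10261
C^1.85 = 9713.4
D^4.87 = 4.5655e+07
p/m = 0.013999 bar/m
p_total = 0.013999 * 8.436 = 0.11809 bar

0.11809 bar


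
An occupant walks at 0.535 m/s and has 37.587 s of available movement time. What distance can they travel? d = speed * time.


d = 0.535 * 37.587 = 20.109 m

20.109 m


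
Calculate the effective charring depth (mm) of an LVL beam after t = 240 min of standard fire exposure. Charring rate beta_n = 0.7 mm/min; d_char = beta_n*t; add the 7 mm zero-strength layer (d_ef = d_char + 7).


d_char = 0.7 * 240 = 168 mm
d_ef = 168 + 1.0*7 = 175 mm

175 mm


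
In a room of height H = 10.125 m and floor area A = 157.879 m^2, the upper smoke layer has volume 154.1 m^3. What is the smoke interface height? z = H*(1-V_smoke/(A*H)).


V/(A*H) = 0.096401
1 - 0.096401 = 0.90360
z = 10.125 * 0.90360 = 9.1489 m

9.1489 m


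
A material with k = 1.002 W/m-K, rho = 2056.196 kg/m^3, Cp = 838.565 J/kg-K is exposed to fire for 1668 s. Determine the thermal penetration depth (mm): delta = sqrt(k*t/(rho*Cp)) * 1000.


alpha = 1.002 / (2056.196 * 838.565) = 5.8112e-07 m^2/s
alpha * t = 0.00096931
delta = sqrt(0.00096931) * 1000 = 31.134 mm

31.134 mm


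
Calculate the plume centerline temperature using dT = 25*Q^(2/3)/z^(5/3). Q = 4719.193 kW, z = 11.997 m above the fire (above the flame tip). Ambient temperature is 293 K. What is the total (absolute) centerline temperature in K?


Q^(2/3) = 281.35
z^(5/3) = 62.872
dT = 25 * 281.35 / 62.872 = 111.87 K
T = 293 + 111.87 = 404.87 K

404.87 K


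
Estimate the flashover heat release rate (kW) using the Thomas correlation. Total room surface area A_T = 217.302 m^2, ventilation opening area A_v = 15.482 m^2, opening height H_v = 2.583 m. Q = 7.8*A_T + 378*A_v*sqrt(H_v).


7.8*A_T = 1695.0
sqrt(H_v) = 1.6072
378*A_v*sqrt(H_v) = 9405.5
Q = 1695.0 + 9405.5 = 11100 kW

11100 kW


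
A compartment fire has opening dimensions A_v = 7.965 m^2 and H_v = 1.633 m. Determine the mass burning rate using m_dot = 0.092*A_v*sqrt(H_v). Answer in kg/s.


sqrt(H_v) = 1.2779
m_dot = 0.092 * 7.965 * 1.2779 = 0.93641 kg/s

0.93641 kg/s


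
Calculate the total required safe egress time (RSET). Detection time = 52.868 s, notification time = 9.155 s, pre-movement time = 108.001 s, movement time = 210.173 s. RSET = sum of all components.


Total = 52.868 + 9.155 + 108.001 + 210.173 = 380.197 s

380.197 s


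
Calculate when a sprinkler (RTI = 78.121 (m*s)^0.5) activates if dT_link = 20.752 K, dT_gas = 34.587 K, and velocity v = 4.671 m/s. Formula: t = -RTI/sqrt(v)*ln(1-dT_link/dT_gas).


dT_link/dT_gas = 0.59999
ln(1 - 0.59999) = -0.91628
t = -78.121 / sqrt(4.671) * -0.91628 = 33.120 s

33.120 s


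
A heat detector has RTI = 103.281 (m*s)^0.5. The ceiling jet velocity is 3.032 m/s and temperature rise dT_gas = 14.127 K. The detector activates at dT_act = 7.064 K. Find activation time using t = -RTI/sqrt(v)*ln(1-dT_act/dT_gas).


dT_act/dT_gas = 0.50004
ln(1 - 0.50004) = -0.69322
t = -103.281 / sqrt(3.032) * -0.69322 = 41.117 s

41.117 s


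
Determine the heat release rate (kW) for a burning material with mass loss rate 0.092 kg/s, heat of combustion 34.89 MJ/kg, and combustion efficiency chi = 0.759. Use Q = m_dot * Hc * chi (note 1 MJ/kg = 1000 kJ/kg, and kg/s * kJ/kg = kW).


Hc = 34.89 MJ/kg = 34.89 * 1000 kJ/kg = 34890 kJ/kg
Q = 0.092 kg/s * 34890 kJ/kg * 0.759 = 2436.3 kW

2436.3 kW


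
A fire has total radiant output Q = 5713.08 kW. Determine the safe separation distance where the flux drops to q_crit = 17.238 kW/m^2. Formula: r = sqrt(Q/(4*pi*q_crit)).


4*pi*q_crit = 216.62
Q/(4*pi*q_crit) = 26.374
r = sqrt(26.374) = 5.1355 m

5.1355 m


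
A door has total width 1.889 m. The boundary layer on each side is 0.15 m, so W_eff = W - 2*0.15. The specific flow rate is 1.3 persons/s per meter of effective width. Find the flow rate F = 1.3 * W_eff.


W_eff = 1.889 - 0.30 = 1.589 m
F = 1.3 * 1.589 = 2.0657 persons/s

2.0657 persons/s


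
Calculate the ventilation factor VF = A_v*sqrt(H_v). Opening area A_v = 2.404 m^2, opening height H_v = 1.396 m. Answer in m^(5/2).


sqrt(H_v) = 1.1815
VF = 2.404 * 1.1815 = 2.8404 m^(5/2)

2.8404 m^(5/2)


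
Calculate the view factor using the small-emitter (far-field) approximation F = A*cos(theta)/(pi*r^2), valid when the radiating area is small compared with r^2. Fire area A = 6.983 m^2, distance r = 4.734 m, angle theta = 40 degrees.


cos(40 deg) = 0.76604
pi*r^2 = 70.405
F = 6.983 * 0.76604 / 70.405 = 0.075978

0.075978


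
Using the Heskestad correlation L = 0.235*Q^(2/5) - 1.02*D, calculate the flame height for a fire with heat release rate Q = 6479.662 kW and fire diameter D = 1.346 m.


Q^(2/5) = 33.467
0.235 * Q^(2/5) = 7.8648
1.02 * D = 1.3729
L = 6.4919 m

6.4919 m


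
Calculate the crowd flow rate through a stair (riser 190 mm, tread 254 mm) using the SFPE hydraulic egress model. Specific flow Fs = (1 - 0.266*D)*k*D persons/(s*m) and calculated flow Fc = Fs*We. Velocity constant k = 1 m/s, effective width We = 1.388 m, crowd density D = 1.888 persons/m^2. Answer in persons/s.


1 - 0.266*D = 1 - 0.266*1.888 = 0.49779
Fs = 0.49779 * 1 * 1.888 = 0.93983 persons/(s*m)
Fc = 0.93983 * 1.388 = 1.3045 persons/s

1.3045 persons/s


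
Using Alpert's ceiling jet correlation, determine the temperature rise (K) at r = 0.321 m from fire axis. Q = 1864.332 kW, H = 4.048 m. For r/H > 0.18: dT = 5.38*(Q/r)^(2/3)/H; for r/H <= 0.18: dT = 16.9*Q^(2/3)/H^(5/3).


r/H = 0.321 / 4.048 = 0.079298
r/H <= 0.18, so dT = 16.9*Q^(2/3)/H^(5/3)
Q^(2/3) = 151.48
H^(5/3) = 10.282
dT = 16.9 * 151.48 / 10.282 = 248.98 K

248.98 K


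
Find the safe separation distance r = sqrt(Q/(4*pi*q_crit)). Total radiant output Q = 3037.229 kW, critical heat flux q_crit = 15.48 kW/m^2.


4*pi*q_crit = 194.53
Q/(4*pi*q_crit) = 15.613
r = sqrt(15.613) = 3.9514 m

3.9514 m


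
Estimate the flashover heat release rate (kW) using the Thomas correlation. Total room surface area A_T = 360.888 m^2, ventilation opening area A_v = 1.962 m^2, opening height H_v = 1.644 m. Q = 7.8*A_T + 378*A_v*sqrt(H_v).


7.8*A_T = 2814.9
sqrt(H_v) = 1.2822
378*A_v*sqrt(H_v) = 950.92
Q = 2814.9 + 950.92 = 3765.8 kW

3765.8 kW


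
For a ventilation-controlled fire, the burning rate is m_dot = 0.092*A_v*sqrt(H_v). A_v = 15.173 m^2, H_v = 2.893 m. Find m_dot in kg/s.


sqrt(H_v) = 1.7009
m_dot = 0.092 * 15.173 * 1.7009 = 2.3743 kg/s

2.3743 kg/s


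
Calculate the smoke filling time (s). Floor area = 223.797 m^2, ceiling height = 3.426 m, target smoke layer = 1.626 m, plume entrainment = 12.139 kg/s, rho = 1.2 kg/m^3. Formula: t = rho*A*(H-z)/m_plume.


H - z = 1.8 m
t = 1.2 * 223.797 * 1.8 / 12.139 = 39.822 s

39.822 s


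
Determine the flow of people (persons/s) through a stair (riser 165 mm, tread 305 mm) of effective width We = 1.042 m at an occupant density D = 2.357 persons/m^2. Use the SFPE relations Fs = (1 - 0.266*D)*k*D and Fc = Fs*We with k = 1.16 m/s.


1 - 0.266*D = 1 - 0.266*2.357 = 0.37304
Fs = 0.37304 * 1.16 * 2.357 = 1.0199 persons/(s*m)
Fc = 1.0199 * 1.042 = 1.0628 persons/s

1.0628 persons/s


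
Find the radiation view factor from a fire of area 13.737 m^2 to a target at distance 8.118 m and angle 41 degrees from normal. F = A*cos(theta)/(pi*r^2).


cos(41 deg) = 0.75471
pi*r^2 = 207.04
F = 13.737 * 0.75471 / 207.04 = 0.050075

0.050075


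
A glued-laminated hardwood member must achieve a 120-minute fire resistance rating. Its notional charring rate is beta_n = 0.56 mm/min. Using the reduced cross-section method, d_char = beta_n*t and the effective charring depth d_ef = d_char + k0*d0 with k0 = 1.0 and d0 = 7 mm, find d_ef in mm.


d_char = 0.56 * 120 = 67.2 mm
d_ef = 67.2 + 1.0*7 = 74.2 mm

74.2 mm


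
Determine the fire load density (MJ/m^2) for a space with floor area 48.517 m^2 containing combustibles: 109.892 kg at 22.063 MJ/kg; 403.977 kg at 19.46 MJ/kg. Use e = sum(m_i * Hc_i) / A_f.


Total energy = 109.892*22.063 + 403.977*19.46
= 2424.547 + 7861.392
= 10285.94 MJ
e = 10285.94 / 48.517 = 212.01 MJ/m^2

212.01 MJ/m^2


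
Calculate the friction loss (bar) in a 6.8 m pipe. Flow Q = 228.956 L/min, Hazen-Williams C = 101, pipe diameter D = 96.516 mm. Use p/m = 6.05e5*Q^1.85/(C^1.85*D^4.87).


Q^1.85 = 23203
C^1.85 = 5105.0
D^4.87 = 4.6238e+09
p/m = 0.00059471 bar/m
p_total = 0.00059471 * 6.8 = 0.0040440 bar

0.0040440 bar


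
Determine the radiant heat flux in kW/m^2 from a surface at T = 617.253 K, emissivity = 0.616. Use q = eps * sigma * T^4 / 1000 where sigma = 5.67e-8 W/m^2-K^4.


T^4 = 1.4516e+11
q = 0.616 * 5.67e-8 * 1.4516e+11 / 1000 = 5.0701 kW/m^2

5.0701 kW/m^2


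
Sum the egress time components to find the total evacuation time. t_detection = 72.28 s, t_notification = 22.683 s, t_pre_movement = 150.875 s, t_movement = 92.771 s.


Total = 72.28 + 22.683 + 150.875 + 92.771 = 338.609 s

338.609 s


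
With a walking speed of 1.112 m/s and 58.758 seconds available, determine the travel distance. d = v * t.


d = 1.112 * 58.758 = 65.339 m

65.339 m


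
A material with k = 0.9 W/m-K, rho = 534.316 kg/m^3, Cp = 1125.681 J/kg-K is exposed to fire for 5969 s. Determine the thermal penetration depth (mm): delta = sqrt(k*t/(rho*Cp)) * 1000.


alpha = 0.9 / (534.316 * 1125.681) = 1.4963e-06 m^2/s
alpha * t = 0.0089316
delta = sqrt(0.0089316) * 1000 = 94.507 mm

94.507 mm


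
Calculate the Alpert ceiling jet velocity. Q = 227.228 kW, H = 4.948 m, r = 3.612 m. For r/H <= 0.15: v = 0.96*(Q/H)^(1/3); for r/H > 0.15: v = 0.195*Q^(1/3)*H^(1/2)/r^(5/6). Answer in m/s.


r/H = 3.612 / 4.948 = 0.72999
r/H > 0.15, so v = 0.195*Q^(1/3)*H^(1/2)/r^(5/6)
Q^(1/3) = 6.1022
H^(1/2) = 2.2244
r^(5/6) = 2.9160
v = 0.195 * 6.1022 * 2.2244 / 2.9160 = 0.90771 m/s

0.90771 m/s


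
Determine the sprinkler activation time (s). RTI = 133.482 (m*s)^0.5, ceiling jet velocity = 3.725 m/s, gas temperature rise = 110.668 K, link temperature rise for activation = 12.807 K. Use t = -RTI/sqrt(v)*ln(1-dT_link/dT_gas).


dT_link/dT_gas = 0.11572
ln(1 - 0.11572) = -0.12299
t = -133.482 / sqrt(3.725) * -0.12299 = 8.5058 s

8.5058 s


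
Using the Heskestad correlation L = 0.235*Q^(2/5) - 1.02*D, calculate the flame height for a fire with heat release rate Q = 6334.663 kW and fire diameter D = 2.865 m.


Q^(2/5) = 33.166
0.235 * Q^(2/5) = 7.7939
1.02 * D = 2.9223
L = 4.8716 m

4.8716 m


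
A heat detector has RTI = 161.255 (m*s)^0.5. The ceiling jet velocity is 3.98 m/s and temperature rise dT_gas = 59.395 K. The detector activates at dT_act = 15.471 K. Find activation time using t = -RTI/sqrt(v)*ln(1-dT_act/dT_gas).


dT_act/dT_gas = 0.26048
ln(1 - 0.26048) = -0.30175
t = -161.255 / sqrt(3.98) * -0.30175 = 24.390 s

24.390 s
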